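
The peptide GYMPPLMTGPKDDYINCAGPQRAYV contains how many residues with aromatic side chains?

F, W, and Y each carry an aromatic ring on the side chain.
Matching residues: Y2, Y14, Y24.

3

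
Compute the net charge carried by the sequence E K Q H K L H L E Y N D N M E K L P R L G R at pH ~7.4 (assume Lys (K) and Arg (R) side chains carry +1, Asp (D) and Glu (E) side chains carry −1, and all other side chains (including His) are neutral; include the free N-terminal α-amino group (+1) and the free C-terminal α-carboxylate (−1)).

Positive (K, R): K2, K5, K16, R19, R22 → +5.
Negative (D, E): E1, E9, D12, E15 → −4.
The N-terminus (+1) and C-terminus (−1) cancel.
Net charge = (+5) + (−4) = +1.

+1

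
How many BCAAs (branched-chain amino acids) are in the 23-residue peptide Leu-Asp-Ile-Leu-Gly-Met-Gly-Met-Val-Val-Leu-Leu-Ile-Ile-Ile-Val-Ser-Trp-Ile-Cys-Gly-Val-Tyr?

V, L, and I make up the branched-chain aliphatic group.
Matching residues: Leu1, Ile3, Leu4, Val9, Val10, Leu11, Leu12, Ile13, Ile14, Ile15, Val16, Ile19, Val22.

13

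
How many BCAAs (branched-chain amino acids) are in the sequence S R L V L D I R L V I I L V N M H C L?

The BCAAs are Val, Leu, and Ile — aliphatic side chains with a branch point.
Matching residues: L3, V4, L5, I7, L9, V10, I11, I12, L13, V14, L19.

11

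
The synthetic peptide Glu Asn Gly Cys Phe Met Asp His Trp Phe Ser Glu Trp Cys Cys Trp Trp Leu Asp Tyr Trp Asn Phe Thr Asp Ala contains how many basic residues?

1

The basic amino acids are Lys (K), Arg (R), and His (H).
Matching residues: His8.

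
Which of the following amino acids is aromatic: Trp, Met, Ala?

The aromatic amino acids are Phe (F, benzyl), Trp (W, indole), and Tyr (Y, phenol).
Of the listed options, only Trp belongs to this group.

Trp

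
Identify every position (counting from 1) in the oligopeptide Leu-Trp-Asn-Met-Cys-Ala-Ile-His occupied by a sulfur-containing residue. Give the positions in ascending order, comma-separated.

The sulfur-bearing residues are cysteine (–SH) and methionine (–S–CH₃).
Matching residues: Met4, Cys5.

4, 5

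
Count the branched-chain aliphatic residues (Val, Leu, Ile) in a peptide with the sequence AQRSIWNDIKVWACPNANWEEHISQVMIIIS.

8

Matching residues: I5, I9, V11, I23, V26, I28, I29, I30.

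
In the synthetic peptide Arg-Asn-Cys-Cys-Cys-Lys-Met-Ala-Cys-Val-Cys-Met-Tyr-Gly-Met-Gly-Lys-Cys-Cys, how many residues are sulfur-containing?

Cysteine (C, thiol) and methionine (M, thioether) are the two sulfur-containing amino acids.
Matching residues: Cys3, Cys4, Cys5, Met7, Cys9, Cys11, Met12, Met15, Cys18, Cys19.

10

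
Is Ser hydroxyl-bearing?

Yes

The –OH-bearing residues are Ser, Thr (aliphatic alcohols), and Tyr (phenol).
Serine is in this group.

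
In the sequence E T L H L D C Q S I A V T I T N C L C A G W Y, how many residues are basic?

Lysine (K), arginine (R), and histidine (H) have basic, nitrogen-containing side chains.
Matching residues: H4.

1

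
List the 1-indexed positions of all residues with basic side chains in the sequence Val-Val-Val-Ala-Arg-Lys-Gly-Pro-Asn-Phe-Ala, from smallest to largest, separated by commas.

5, 6

Lysine (K), arginine (R), and histidine (H) have basic, nitrogen-containing side chains.
Matching residues: Arg5, Lys6.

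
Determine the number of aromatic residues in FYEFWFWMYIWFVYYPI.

The aromatic amino acids are Phe (F, benzyl), Trp (W, indole), and Tyr (Y, phenol).
Matching residues: F1, Y2, F4, W5, F6, W7, Y9, W11, F12, Y14, Y15.

11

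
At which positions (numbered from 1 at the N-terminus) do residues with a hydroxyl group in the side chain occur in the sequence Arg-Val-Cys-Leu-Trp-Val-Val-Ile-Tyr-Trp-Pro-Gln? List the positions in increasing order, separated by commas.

Serine (S), threonine (T), and tyrosine (Y) each carry a hydroxyl group on the side chain.
Matching residues: Tyr9.

9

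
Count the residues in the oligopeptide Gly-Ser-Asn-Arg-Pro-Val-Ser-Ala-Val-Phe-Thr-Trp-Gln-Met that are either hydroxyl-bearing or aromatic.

5

Hydroxyl-bearing: S, T, Y. Aromatic: F, W, Y.
Hydroxyl-bearing residues here: Ser2, Ser7, Thr11 (3).
Aromatic residues here: Phe10, Trp12 (2).
(Y belongs to both groups, but none appear in this sequence.) Total = 3 + 2 = 5.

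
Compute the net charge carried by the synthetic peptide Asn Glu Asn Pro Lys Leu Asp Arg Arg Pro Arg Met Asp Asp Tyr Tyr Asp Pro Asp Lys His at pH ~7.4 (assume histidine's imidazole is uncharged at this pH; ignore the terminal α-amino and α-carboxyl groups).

-1

At pH ~7.4 the Lys and Arg side chains are protonated (+1), the Asp and Glu side chains are deprotonated (−1), and with His taken as neutral all other side chains carry no charge.
Positive (K, R): Lys5, Arg8, Arg9, Arg11, Lys20 → +5.
Negative (D, E): Glu2, Asp7, Asp13, Asp14, Asp17, Asp19 → −6.
Net charge = (+5) + (−6) = −1.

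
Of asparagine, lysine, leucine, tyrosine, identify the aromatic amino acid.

Phenylalanine (F), tryptophan (W), and tyrosine (Y) have aromatic ring side chains.
Of the listed options, only tyrosine belongs to this group.

tyrosine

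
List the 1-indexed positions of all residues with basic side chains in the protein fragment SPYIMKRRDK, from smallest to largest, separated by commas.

6, 7, 8, 10

The basic amino acids are Lys (K), Arg (R), and His (H).
Matching residues: K6, R7, R8, K10.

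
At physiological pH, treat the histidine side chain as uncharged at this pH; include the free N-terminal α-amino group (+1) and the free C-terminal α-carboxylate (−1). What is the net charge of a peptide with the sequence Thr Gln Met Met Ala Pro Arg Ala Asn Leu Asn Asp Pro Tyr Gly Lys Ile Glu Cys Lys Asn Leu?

The side chains ionized at physiological pH are Lys/Arg (+1) and Asp/Glu (−1); with His treated as neutral, nothing else contributes.
Positive (K, R): Arg7, Lys16, Lys20 → +3.
Negative (D, E): Asp12, Glu18 → −2.
The N-terminus (+1) and C-terminus (−1) cancel.
Net charge = (+3) + (−2) = +1.

+1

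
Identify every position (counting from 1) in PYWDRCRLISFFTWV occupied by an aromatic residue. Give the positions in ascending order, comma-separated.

2, 3, 11, 12, 14

The aromatic amino acids are Phe (F, benzyl), Trp (W, indole), and Tyr (Y, phenol).
Matching residues: Y2, W3, F11, F12, W14.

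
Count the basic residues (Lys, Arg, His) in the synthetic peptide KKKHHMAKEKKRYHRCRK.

Matching residues: K1, K2, K3, H4, H5, K8, K10, K11, R12, H14, R15, R17, K18.

13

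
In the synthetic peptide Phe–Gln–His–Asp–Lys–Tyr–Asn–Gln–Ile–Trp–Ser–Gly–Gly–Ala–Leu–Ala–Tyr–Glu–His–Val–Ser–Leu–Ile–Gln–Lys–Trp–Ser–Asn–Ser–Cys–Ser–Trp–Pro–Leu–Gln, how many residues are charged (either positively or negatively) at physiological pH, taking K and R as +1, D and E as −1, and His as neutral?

Charged side chains at pH ~7.4: K, R (positive); D, E (negative).
Matching residues: Asp4, Lys5, Glu18, Lys25.

4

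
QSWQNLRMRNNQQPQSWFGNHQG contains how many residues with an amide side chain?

10

Only N (asparagine) and Q (glutamine) carry a side-chain carboxamide.
Matching residues: Q1, Q4, N5, N10, N11, Q12, Q13, Q15, N20, Q22.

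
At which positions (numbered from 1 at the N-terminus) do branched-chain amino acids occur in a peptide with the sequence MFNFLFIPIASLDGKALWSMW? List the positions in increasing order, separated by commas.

V, L, and I make up the branched-chain aliphatic group.
Matching residues: L5, I7, I9, L12, L17.

5, 7, 9, 12, 17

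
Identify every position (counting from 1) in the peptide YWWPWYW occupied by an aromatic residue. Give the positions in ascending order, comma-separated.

1, 2, 3, 5, 6, 7

The aromatic amino acids are Phe (F, benzyl), Trp (W, indole), and Tyr (Y, phenol).
Matching residues: Y1, W2, W3, W5, Y6, W7.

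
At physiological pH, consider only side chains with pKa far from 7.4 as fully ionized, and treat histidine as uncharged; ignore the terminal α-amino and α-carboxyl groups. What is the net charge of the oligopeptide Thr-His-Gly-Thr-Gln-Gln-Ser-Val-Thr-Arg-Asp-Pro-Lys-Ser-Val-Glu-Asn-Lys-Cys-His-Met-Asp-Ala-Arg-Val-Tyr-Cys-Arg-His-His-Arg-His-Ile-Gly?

The side chains ionized at physiological pH are Lys/Arg (+1) and Asp/Glu (−1); with His treated as neutral, nothing else contributes.
Positive (K, R): Arg10, Lys13, Lys18, Arg24, Arg28, Arg31 → +6.
Negative (D, E): Asp11, Glu16, Asp22 → −3.
Net charge = (+6) + (−3) = +3.

+3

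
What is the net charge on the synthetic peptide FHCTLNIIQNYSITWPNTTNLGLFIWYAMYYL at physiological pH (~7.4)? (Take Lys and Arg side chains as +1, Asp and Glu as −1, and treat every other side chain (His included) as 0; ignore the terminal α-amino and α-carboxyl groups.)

Positive (K, R): none → +0.
Negative (D, E): none → −0.
Net charge = (+0) + (−0) = 0.

0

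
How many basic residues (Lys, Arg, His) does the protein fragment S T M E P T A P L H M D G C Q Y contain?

1

Matching residues: H10.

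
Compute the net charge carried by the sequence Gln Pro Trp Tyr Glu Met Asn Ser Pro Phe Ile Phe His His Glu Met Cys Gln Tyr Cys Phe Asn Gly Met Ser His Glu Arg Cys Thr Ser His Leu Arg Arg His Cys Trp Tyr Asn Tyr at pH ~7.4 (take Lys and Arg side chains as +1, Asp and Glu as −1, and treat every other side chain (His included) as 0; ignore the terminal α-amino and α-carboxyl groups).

0

Positive (K, R): Arg28, Arg34, Arg35 → +3.
Negative (D, E): Glu5, Glu15, Glu27 → −3.
Net charge = (+3) + (−3) = 0.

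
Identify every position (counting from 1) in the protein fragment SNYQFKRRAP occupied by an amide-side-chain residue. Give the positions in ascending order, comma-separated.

2, 4

Only N (asparagine) and Q (glutamine) carry a side-chain carboxamide.
Matching residues: N2, Q4.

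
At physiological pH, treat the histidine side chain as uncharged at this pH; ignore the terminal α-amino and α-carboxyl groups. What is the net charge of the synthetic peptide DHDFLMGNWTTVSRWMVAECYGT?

-2

The side chains ionized at physiological pH are Lys/Arg (+1) and Asp/Glu (−1); with His treated as neutral, nothing else contributes.
Positive (K, R): R14 → +1.
Negative (D, E): D1, D3, E19 → −3.
Net charge = (+1) + (−3) = −2.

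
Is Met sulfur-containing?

The sulfur-bearing residues are cysteine (–SH) and methionine (–S–CH₃).
Methionine is in this group.

Yes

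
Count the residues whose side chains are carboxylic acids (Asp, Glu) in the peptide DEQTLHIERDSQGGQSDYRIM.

5

Matching residues: D1, E2, E8, D10, D17.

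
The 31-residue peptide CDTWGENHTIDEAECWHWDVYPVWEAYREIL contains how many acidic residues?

8

The acidic residues are Asp (D) and Glu (E), whose side chains end in a carboxylate group.
Matching residues: D2, E6, D11, E12, E14, D19, E25, E29.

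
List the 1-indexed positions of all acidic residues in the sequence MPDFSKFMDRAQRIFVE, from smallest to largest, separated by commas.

Only D (aspartate) and E (glutamate) carry a side-chain carboxylic acid.
Matching residues: D3, D9, E17.

3, 9, 17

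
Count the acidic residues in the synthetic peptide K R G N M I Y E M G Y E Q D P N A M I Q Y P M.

Aspartate (D) and glutamate (E) have carboxylic-acid side chains and are the acidic amino acids.
Matching residues: E8, E12, D14.

3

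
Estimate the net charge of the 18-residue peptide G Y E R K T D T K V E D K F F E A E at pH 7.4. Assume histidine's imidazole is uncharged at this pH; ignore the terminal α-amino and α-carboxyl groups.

The side chains ionized at physiological pH are Lys/Arg (+1) and Asp/Glu (−1); with His treated as neutral, nothing else contributes.
Positive (K, R): R4, K5, K9, K13 → +4.
Negative (D, E): E3, D7, E11, D12, E16, E18 → −6.
Net charge = (+4) + (−6) = −2.

-2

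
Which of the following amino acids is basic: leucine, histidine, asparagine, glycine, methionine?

histidine

Lysine (K), arginine (R), and histidine (H) have basic, nitrogen-containing side chains.
Of the listed options, only histidine belongs to this group.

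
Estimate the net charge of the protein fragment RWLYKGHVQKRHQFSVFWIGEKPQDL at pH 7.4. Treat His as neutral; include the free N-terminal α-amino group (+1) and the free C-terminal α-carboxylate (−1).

At pH ~7.4 the Lys and Arg side chains are protonated (+1), the Asp and Glu side chains are deprotonated (−1), and with His taken as neutral all other side chains carry no charge.
Positive (K, R): R1, K5, K10, R11, K22 → +5.
Negative (D, E): E21, D25 → −2.
The N-terminus (+1) and C-terminus (−1) cancel.
Net charge = (+5) + (−2) = +3.

+3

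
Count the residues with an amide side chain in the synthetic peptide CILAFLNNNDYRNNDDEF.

5

Asparagine (N) and glutamine (Q) have uncharged amide side chains.
Matching residues: N7, N8, N9, N13, N14.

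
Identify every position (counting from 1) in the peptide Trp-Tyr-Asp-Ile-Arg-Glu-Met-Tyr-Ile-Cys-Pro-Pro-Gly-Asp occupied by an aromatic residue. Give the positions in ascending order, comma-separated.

Matching residues: Trp1, Tyr2, Tyr8.

1, 2, 8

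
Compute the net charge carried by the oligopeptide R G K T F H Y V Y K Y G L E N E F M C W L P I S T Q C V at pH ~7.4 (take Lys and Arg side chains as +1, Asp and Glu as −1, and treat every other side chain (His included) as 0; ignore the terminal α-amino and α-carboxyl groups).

Positive (K, R): R1, K3, K10 → +3.
Negative (D, E): E14, E16 → −2.
Net charge = (+3) + (−2) = +1.

+1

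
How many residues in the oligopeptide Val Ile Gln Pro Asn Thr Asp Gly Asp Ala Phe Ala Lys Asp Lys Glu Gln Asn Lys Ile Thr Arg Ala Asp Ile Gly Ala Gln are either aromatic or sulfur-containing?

1

Aromatic: F, W, Y. Sulfur-containing: C, M.
Aromatic residues here: Phe11 (1).
Sulfur-containing residues here: none (0).
The two groups share no amino acid, so total = 1 + 0 = 1.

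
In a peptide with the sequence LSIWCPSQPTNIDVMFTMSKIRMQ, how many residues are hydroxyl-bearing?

S, T, and Y are the three residues with a side-chain hydroxyl.
Matching residues: S2, S7, T10, T17, S19.

5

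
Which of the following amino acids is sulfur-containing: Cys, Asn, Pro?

Cys

The sulfur-bearing residues are cysteine (–SH) and methionine (–S–CH₃).
Of the listed options, only Cys belongs to this group.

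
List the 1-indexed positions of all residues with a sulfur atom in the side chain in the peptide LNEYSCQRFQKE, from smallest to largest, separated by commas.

The sulfur-bearing residues are cysteine (–SH) and methionine (–S–CH₃).
Matching residues: C6.

6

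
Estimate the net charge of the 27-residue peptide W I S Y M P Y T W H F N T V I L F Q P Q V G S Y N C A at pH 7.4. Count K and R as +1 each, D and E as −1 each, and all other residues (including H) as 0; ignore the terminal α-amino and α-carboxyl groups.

Positive (K, R): none → +0.
Negative (D, E): none → −0.
Net charge = (+0) + (−0) = 0.

0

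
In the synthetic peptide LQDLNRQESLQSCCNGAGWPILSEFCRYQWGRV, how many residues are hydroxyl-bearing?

4

S, T, and Y are the three residues with a side-chain hydroxyl.
Matching residues: S9, S12, S23, Y28.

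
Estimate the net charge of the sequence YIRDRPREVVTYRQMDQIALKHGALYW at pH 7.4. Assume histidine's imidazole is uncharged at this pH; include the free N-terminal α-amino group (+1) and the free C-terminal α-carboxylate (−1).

+2

The side chains ionized at physiological pH are Lys/Arg (+1) and Asp/Glu (−1); with His treated as neutral, nothing else contributes.
Positive (K, R): R3, R5, R7, R13, K21 → +5.
Negative (D, E): D4, E8, D16 → −3.
The N-terminus (+1) and C-terminus (−1) cancel.
Net charge = (+5) + (−3) = +2.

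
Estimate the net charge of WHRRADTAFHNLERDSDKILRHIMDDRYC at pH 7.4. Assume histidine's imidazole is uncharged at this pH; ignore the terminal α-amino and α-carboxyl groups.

0

Near pH 7.4, K and R contribute +1 each, D and E contribute −1 each, and every other side chain (His included, as stated) is uncharged.
Positive (K, R): R3, R4, R14, K18, R21, R27 → +6.
Negative (D, E): D6, E13, D15, D17, D25, D26 → −6.
Net charge = (+6) + (−6) = 0.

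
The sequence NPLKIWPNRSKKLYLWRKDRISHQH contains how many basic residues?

9

Lysine (K), arginine (R), and histidine (H) have basic, nitrogen-containing side chains.
Matching residues: K4, R9, K11, K12, R17, K18, R20, H23, H25.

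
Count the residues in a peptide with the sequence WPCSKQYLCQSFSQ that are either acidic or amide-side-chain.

3

Acidic: D, E. Amide-side-chain: N, Q.
Acidic residues here: none (0).
Amide-side-chain residues here: Q6, Q10, Q14 (3).
The two groups share no amino acid, so total = 0 + 3 = 3.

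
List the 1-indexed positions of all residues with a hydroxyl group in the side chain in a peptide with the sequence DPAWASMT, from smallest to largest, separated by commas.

The –OH-bearing residues are Ser, Thr (aliphatic alcohols), and Tyr (phenol).
Matching residues: S6, T8.

6, 8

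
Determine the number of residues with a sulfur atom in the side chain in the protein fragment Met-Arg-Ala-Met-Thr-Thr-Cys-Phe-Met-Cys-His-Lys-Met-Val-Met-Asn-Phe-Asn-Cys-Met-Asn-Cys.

10

The sulfur-bearing residues are cysteine (–SH) and methionine (–S–CH₃).
Matching residues: Met1, Met4, Cys7, Met9, Cys10, Met13, Met15, Cys19, Met20, Cys22.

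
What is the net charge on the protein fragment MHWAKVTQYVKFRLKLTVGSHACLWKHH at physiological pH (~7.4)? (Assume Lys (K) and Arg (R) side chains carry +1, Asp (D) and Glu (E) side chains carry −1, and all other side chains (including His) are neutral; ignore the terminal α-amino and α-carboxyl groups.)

+5

Positive (K, R): K5, K11, R13, K15, K26 → +5.
Negative (D, E): none → −0.
Net charge = (+5) + (−0) = +5.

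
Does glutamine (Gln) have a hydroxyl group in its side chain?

No

S, T, and Y are the three residues with a side-chain hydroxyl.
Glutamine is not in this group.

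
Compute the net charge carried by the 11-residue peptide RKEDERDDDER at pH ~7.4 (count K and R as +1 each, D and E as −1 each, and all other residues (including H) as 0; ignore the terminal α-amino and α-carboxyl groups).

-3

Positive (K, R): R1, K2, R6, R11 → +4.
Negative (D, E): E3, D4, E5, D7, D8, D9, E10 → −7.
Net charge = (+4) + (−7) = −3.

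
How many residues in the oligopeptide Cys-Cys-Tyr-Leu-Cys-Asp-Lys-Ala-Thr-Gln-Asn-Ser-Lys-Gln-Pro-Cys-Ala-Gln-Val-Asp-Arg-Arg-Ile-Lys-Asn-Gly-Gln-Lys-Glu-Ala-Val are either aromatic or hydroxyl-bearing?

3

Aromatic: F, W, Y. Hydroxyl-bearing: S, T, Y.
Aromatic residues here: Tyr3 (1).
Hydroxyl-bearing residues here: Tyr3, Thr9, Ser12 (3).
Y is in both groups, so the 1 Y residue must not be double-counted.
Total = 1 + 3 − 1 = 3.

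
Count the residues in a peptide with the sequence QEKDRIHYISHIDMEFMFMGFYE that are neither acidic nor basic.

14

Acidic: D, E. Basic: K, R, H. All other residues are neither.
Matching residues: Q1, I6, Y8, I9, S10, I12, M14, F16, M17, F18, M19, G20, F21, Y22.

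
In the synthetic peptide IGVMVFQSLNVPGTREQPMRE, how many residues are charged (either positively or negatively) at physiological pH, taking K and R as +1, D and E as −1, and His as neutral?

4

Charged side chains at pH ~7.4: K, R (positive); D, E (negative).
Matching residues: R15, E16, R20, E21.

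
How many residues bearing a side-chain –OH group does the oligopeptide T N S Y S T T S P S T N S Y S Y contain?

13

S, T, and Y are the three residues with a side-chain hydroxyl.
Matching residues: T1, S3, Y4, S5, T6, T7, S8, S10, T11, S13, Y14, S15, Y16.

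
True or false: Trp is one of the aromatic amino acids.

True

F, W, and Y each carry an aromatic ring on the side chain.
Tryptophan is in this group.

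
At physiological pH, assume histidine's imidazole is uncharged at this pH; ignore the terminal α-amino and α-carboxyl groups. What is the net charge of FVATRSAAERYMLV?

Near pH 7.4, K and R contribute +1 each, D and E contribute −1 each, and every other side chain (His included, as stated) is uncharged.
Positive (K, R): R5, R10 → +2.
Negative (D, E): E9 → −1.
Net charge = (+2) + (−1) = +1.

+1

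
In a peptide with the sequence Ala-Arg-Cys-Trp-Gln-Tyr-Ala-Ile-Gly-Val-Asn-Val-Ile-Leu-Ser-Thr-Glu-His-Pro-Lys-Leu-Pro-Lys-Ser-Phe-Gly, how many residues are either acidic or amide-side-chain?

Acidic: D, E. Amide-side-chain: N, Q.
Acidic residues here: Glu17 (1).
Amide-side-chain residues here: Gln5, Asn11 (2).
The two groups share no amino acid, so total = 1 + 2 = 3.

3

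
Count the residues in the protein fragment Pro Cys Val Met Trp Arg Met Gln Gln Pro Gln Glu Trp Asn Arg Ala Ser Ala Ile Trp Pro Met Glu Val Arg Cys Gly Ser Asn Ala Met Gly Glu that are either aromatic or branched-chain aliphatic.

6

Aromatic: F, W, Y. Branched-chain aliphatic: I, L, V.
Aromatic residues here: Trp5, Trp13, Trp20 (3).
Branched-chain aliphatic residues here: Val3, Ile19, Val24 (3).
The two groups share no amino acid, so total = 3 + 3 = 6.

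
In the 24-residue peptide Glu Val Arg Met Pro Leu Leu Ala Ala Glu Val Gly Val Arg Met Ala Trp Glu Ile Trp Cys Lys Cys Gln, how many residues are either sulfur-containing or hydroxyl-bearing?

Sulfur-containing: C, M. Hydroxyl-bearing: S, T, Y.
Sulfur-containing residues here: Met4, Met15, Cys21, Cys23 (4).
Hydroxyl-bearing residues here: none (0).
The two groups share no amino acid, so total = 4 + 0 = 4.

4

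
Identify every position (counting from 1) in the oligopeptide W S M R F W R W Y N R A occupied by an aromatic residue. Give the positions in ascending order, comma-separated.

1, 5, 6, 8, 9

F, W, and Y each carry an aromatic ring on the side chain.
Matching residues: W1, F5, W6, W8, Y9.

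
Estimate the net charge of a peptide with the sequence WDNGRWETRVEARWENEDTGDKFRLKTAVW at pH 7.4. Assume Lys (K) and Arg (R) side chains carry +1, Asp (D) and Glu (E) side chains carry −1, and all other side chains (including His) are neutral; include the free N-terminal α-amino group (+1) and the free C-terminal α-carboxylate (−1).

Positive (K, R): R5, R9, R13, K22, R24, K26 → +6.
Negative (D, E): D2, E7, E11, E15, E17, D18, D21 → −7.
The N-terminus (+1) and C-terminus (−1) cancel.
Net charge = (+6) + (−7) = −1.

-1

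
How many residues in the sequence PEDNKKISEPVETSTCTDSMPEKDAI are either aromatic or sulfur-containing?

Aromatic: F, W, Y. Sulfur-containing: C, M.
Aromatic residues here: none (0).
Sulfur-containing residues here: C16, M20 (2).
The two groups share no amino acid, so total = 0 + 2 = 2.

2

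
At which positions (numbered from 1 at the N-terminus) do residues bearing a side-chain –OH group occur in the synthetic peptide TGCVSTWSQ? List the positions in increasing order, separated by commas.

1, 5, 6, 8

S, T, and Y are the three residues with a side-chain hydroxyl.
Matching residues: T1, S5, T6, S8.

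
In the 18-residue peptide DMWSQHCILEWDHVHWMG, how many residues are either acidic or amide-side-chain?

Acidic: D, E. Amide-side-chain: N, Q.
Acidic residues here: D1, E10, D12 (3).
Amide-side-chain residues here: Q5 (1).
The two groups share no amino acid, so total = 3 + 1 = 4.

4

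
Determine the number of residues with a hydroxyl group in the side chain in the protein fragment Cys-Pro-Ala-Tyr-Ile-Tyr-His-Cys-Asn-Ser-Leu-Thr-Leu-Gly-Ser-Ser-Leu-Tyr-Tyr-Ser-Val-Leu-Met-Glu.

The –OH-bearing residues are Ser, Thr (aliphatic alcohols), and Tyr (phenol).
Matching residues: Tyr4, Tyr6, Ser10, Thr12, Ser15, Ser16, Tyr18, Tyr19, Ser20.

9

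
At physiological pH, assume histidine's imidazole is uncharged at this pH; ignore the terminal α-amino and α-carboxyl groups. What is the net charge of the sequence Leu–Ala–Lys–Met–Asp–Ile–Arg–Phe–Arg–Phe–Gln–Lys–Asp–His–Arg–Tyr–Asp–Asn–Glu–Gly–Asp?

The side chains ionized at physiological pH are Lys/Arg (+1) and Asp/Glu (−1); with His treated as neutral, nothing else contributes.
Positive (K, R): Lys3, Arg7, Arg9, Lys12, Arg15 → +5.
Negative (D, E): Asp5, Asp13, Asp17, Glu19, Asp21 → −5.
Net charge = (+5) + (−5) = 0.

0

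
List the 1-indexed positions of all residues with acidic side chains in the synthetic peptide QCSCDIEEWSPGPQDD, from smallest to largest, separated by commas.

Aspartate (D) and glutamate (E) have carboxylic-acid side chains and are the acidic amino acids.
Matching residues: D5, E7, E8, D15, D16.

5, 7, 8, 15, 16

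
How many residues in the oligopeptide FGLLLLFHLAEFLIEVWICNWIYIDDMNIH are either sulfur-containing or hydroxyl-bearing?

Sulfur-containing: C, M. Hydroxyl-bearing: S, T, Y.
Sulfur-containing residues here: C19, M27 (2).
Hydroxyl-bearing residues here: Y23 (1).
The two groups share no amino acid, so total = 2 + 1 = 3.

3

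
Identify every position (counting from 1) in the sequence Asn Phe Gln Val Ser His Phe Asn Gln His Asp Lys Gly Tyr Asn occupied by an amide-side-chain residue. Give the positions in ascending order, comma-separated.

1, 3, 8, 9, 15

Only N (asparagine) and Q (glutamine) carry a side-chain carboxamide.
Matching residues: Asn1, Gln3, Asn8, Gln9, Asn15.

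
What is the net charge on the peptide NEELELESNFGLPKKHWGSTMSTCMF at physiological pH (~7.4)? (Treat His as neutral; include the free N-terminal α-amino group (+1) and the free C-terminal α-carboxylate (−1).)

The side chains ionized at physiological pH are Lys/Arg (+1) and Asp/Glu (−1); with His treated as neutral, nothing else contributes.
Positive (K, R): K14, K15 → +2.
Negative (D, E): E2, E3, E5, E7 → −4.
The N-terminus (+1) and C-terminus (−1) cancel.
Net charge = (+2) + (−4) = −2.

-2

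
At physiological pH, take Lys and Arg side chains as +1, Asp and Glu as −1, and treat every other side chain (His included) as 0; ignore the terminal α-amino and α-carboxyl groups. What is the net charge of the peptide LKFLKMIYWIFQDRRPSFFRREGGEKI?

+4

Positive (K, R): K2, K5, R14, R15, R20, R21, K26 → +7.
Negative (D, E): D13, E22, E25 → −3.
Net charge = (+7) + (−3) = +4.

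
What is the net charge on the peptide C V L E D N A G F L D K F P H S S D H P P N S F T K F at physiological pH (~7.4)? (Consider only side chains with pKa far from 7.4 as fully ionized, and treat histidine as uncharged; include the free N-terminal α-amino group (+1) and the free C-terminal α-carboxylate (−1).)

-2

Near pH 7.4, K and R contribute +1 each, D and E contribute −1 each, and every other side chain (His included, as stated) is uncharged.
Positive (K, R): K12, K26 → +2.
Negative (D, E): E4, D5, D11, D18 → −4.
The N-terminus (+1) and C-terminus (−1) cancel.
Net charge = (+2) + (−4) = −2.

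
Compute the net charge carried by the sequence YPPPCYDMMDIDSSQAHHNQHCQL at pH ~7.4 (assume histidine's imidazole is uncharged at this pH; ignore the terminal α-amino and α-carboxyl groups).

Near pH 7.4, K and R contribute +1 each, D and E contribute −1 each, and every other side chain (His included, as stated) is uncharged.
Positive (K, R): none → +0.
Negative (D, E): D7, D10, D12 → −3.
Net charge = (+0) + (−3) = −3.

-3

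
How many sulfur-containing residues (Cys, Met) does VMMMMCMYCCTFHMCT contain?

10

Matching residues: M2, M3, M4, M5, C6, M7, C9, C10, M14, C15.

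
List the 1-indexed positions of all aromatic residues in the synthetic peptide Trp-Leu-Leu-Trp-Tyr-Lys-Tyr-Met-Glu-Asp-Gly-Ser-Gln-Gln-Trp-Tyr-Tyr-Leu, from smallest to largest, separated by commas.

1, 4, 5, 7, 15, 16, 17

F, W, and Y each carry an aromatic ring on the side chain.
Matching residues: Trp1, Trp4, Tyr5, Tyr7, Trp15, Tyr16, Tyr17.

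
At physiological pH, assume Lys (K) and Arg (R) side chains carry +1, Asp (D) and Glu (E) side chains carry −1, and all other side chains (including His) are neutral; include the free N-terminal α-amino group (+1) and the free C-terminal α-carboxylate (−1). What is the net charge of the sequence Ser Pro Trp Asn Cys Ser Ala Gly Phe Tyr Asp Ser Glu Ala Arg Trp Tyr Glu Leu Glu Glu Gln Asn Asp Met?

Positive (K, R): Arg15 → +1.
Negative (D, E): Asp11, Glu13, Glu18, Glu20, Glu21, Asp24 → −6.
The N-terminus (+1) and C-terminus (−1) cancel.
Net charge = (+1) + (−6) = −5.

-5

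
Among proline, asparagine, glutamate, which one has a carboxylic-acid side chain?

glutamate

The acidic residues are Asp (D) and Glu (E), whose side chains end in a carboxylate group.
Of the listed options, only glutamate belongs to this group.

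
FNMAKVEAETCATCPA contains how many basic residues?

Lysine (K), arginine (R), and histidine (H) have basic, nitrogen-containing side chains.
Matching residues: K5.

1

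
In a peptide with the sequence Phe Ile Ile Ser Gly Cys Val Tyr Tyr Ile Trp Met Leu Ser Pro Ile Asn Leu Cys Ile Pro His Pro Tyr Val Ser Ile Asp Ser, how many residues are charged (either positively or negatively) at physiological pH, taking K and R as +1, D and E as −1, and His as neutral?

1

Charged side chains at pH ~7.4: K, R (positive); D, E (negative).
Matching residues: Asp28.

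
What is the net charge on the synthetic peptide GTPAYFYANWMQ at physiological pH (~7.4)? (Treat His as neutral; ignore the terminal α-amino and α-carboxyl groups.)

0

The side chains ionized at physiological pH are Lys/Arg (+1) and Asp/Glu (−1); with His treated as neutral, nothing else contributes.
Positive (K, R): none → +0.
Negative (D, E): none → −0.
Net charge = (+0) + (−0) = 0.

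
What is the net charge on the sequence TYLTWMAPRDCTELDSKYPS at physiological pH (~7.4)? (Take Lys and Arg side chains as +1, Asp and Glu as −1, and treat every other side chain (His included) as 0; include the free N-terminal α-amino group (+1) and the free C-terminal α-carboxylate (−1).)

Positive (K, R): R9, K17 → +2.
Negative (D, E): D10, E13, D15 → −3.
The N-terminus (+1) and C-terminus (−1) cancel.
Net charge = (+2) + (−3) = −1.

-1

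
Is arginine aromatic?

No

The aromatic amino acids are Phe (F, benzyl), Trp (W, indole), and Tyr (Y, phenol).
Arginine is not in this group.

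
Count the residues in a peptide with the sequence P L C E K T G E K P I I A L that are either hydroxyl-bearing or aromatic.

1

Hydroxyl-bearing: S, T, Y. Aromatic: F, W, Y.
Hydroxyl-bearing residues here: T6 (1).
Aromatic residues here: none (0).
(Y belongs to both groups, but none appear in this sequence.) Total = 1 + 0 = 1.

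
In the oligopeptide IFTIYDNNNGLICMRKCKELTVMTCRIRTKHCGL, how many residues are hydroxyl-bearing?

5

Serine (S), threonine (T), and tyrosine (Y) each carry a hydroxyl group on the side chain.
Matching residues: T3, Y5, T21, T24, T29.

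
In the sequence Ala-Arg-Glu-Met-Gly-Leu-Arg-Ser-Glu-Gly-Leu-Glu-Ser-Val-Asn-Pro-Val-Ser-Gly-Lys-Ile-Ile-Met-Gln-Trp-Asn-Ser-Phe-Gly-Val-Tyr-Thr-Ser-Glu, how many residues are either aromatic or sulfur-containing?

5

Aromatic: F, W, Y. Sulfur-containing: C, M.
Aromatic residues here: Trp25, Phe28, Tyr31 (3).
Sulfur-containing residues here: Met4, Met23 (2).
The two groups share no amino acid, so total = 3 + 2 = 5.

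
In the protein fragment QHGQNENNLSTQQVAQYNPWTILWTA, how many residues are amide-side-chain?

Only N (asparagine) and Q (glutamine) carry a side-chain carboxamide.
Matching residues: Q1, Q4, N5, N7, N8, Q12, Q13, Q16, N18.

9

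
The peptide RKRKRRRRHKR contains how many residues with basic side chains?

11

The basic amino acids are Lys (K), Arg (R), and His (H).
Matching residues: R1, K2, R3, K4, R5, R6, R7, R8, H9, K10, R11.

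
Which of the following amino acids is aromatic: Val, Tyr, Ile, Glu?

The aromatic amino acids are Phe (F, benzyl), Trp (W, indole), and Tyr (Y, phenol).
Of the listed options, only Tyr belongs to this group.

Tyr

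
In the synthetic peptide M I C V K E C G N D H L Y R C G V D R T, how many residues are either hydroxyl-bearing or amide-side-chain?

Hydroxyl-bearing: S, T, Y. Amide-side-chain: N, Q.
Hydroxyl-bearing residues here: Y13, T20 (2).
Amide-side-chain residues here: N9 (1).
The two groups share no amino acid, so total = 2 + 1 = 3.

3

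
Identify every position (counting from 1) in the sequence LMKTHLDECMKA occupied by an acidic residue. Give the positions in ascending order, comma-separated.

Matching residues: D7, E8.

7, 8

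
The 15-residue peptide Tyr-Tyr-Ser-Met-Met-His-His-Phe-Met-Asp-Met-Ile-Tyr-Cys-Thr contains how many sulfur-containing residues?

5

The sulfur-bearing residues are cysteine (–SH) and methionine (–S–CH₃).
Matching residues: Met4, Met5, Met9, Met11, Cys14.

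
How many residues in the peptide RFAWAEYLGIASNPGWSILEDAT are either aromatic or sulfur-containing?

Aromatic: F, W, Y. Sulfur-containing: C, M.
Aromatic residues here: F2, W4, Y7, W16 (4).
Sulfur-containing residues here: none (0).
The two groups share no amino acid, so total = 4 + 0 = 4.

4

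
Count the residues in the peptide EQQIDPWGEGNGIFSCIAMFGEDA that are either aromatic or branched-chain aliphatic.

6

Aromatic: F, W, Y. Branched-chain aliphatic: I, L, V.
Aromatic residues here: W7, F14, F20 (3).
Branched-chain aliphatic residues here: I4, I13, I17 (3).
The two groups share no amino acid, so total = 3 + 3 = 6.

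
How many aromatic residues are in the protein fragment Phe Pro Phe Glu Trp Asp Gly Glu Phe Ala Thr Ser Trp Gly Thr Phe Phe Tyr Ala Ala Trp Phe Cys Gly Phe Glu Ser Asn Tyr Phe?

13

Phenylalanine (F), tryptophan (W), and tyrosine (Y) have aromatic ring side chains.
Matching residues: Phe1, Phe3, Trp5, Phe9, Trp13, Phe16, Phe17, Tyr18, Trp21, Phe22, Phe25, Tyr29, Phe30.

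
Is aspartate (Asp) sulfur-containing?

Only Cys (C) and Met (M) have a sulfur atom in the side chain.
Aspartate is not in this group.

No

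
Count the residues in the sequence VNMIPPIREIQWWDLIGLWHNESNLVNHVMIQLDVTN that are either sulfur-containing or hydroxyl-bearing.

4

Sulfur-containing: C, M. Hydroxyl-bearing: S, T, Y.
Sulfur-containing residues here: M3, M30 (2).
Hydroxyl-bearing residues here: S23, T36 (2).
The two groups share no amino acid, so total = 2 + 2 = 4.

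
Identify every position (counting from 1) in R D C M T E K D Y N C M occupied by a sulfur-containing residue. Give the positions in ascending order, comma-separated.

The sulfur-bearing residues are cysteine (–SH) and methionine (–S–CH₃).
Matching residues: C3, M4, C11, M12.

3, 4, 11, 12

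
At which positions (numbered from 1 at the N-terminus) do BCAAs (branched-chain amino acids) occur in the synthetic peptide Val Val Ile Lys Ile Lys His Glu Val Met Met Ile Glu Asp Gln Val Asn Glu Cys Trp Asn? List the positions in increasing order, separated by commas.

1, 2, 3, 5, 9, 12, 16

Valine (V), leucine (L), and isoleucine (I) are the branched-chain amino acids.
Matching residues: Val1, Val2, Ile3, Ile5, Val9, Ile12, Val16.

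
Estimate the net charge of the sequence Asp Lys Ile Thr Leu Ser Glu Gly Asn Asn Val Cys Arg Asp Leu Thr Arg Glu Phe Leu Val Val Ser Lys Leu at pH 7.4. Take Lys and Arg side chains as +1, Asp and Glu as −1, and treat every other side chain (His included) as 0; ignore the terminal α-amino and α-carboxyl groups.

Positive (K, R): Lys2, Arg13, Arg17, Lys24 → +4.
Negative (D, E): Asp1, Glu7, Asp14, Glu18 → −4.
Net charge = (+4) + (−4) = 0.

0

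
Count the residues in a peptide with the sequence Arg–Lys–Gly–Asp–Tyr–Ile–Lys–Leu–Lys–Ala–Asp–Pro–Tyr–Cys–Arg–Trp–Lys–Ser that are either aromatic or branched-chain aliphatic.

Aromatic: F, W, Y. Branched-chain aliphatic: I, L, V.
Aromatic residues here: Tyr5, Tyr13, Trp16 (3).
Branched-chain aliphatic residues here: Ile6, Leu8 (2).
The two groups share no amino acid, so total = 3 + 2 = 5.

5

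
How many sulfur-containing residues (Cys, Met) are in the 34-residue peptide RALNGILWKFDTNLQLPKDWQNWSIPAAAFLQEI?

None of the 34 residues belong to this group.

0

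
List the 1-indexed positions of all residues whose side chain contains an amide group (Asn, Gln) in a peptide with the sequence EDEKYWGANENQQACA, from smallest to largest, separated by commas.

Matching residues: N9, N11, Q12, Q13.

9, 11, 12, 13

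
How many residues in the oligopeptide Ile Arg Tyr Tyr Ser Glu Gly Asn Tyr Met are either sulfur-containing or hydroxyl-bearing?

5

Sulfur-containing: C, M. Hydroxyl-bearing: S, T, Y.
Sulfur-containing residues here: Met10 (1).
Hydroxyl-bearing residues here: Tyr3, Tyr4, Ser5, Tyr9 (4).
The two groups share no amino acid, so total = 1 + 4 = 5.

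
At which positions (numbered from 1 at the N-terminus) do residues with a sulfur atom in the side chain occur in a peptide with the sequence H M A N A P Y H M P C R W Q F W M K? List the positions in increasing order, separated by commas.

Cysteine (C, thiol) and methionine (M, thioether) are the two sulfur-containing amino acids.
Matching residues: M2, M9, C11, M17.

2, 9, 11, 17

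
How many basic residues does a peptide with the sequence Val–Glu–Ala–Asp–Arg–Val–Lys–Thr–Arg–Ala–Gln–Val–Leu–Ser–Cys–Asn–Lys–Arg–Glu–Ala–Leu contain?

5

Lysine (K), arginine (R), and histidine (H) have basic, nitrogen-containing side chains.
Matching residues: Arg5, Lys7, Arg9, Lys17, Arg18.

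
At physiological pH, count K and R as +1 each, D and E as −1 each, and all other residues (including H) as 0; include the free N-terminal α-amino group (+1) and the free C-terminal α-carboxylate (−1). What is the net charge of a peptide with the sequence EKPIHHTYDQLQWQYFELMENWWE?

Positive (K, R): K2 → +1.
Negative (D, E): E1, D9, E17, E20, E24 → −5.
The N-terminus (+1) and C-terminus (−1) cancel.
Net charge = (+1) + (−5) = −4.

-4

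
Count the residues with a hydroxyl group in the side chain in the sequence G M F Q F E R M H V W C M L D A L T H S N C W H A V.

S, T, and Y are the three residues with a side-chain hydroxyl.
Matching residues: T18, S20.

2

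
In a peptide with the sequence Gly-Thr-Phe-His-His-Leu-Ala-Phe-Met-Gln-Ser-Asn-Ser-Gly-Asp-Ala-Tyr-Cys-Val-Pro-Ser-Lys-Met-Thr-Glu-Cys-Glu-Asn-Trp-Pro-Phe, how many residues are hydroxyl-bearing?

S, T, and Y are the three residues with a side-chain hydroxyl.
Matching residues: Thr2, Ser11, Ser13, Tyr17, Ser21, Thr24.

6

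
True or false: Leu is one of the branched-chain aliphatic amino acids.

True

The BCAAs are Val, Leu, and Ile — aliphatic side chains with a branch point.
Leucine is in this group.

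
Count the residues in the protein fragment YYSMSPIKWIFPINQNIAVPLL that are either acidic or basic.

Acidic: D, E. Basic: H, K, R.
Acidic residues here: none (0).
Basic residues here: K8 (1).
The two groups share no amino acid, so total = 0 + 1 = 1.

1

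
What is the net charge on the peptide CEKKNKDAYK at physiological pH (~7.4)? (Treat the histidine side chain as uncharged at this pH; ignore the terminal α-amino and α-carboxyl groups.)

Near pH 7.4, K and R contribute +1 each, D and E contribute −1 each, and every other side chain (His included, as stated) is uncharged.
Positive (K, R): K3, K4, K6, K10 → +4.
Negative (D, E): E2, D7 → −2.
Net charge = (+4) + (−2) = +2.

+2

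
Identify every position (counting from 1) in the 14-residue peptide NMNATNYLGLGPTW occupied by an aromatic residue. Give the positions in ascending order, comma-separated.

7, 14

Phenylalanine (F), tryptophan (W), and tyrosine (Y) have aromatic ring side chains.
Matching residues: Y7, W14.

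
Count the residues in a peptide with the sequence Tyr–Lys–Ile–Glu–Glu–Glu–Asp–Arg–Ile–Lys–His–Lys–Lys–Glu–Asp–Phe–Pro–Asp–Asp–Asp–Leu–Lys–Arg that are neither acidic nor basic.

Acidic: D, E. Basic: K, R, H. All other residues are neither.
Matching residues: Tyr1, Ile3, Ile9, Phe16, Pro17, Leu21.

6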